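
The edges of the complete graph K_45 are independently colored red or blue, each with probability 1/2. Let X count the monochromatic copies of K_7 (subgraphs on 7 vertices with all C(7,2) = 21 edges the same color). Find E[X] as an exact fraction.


Let X = Σ_S X_S over the C(45, 7) = 45379620 subsets S of size 7, where X_S = 1 if the K_7 on S is monochromatic.
For a fixed S, the K_7 on S has C(7, 2) = 21 edges. P[all 21 edges red] = (1/2)^21, and likewise for blue, so P[monochromatic] = 2·(1/2)^21 = 2^{1 − 21} = 1/1048576.
Summing: E[X] = C(45, 7) · 2^{1 − 21} = 45379620 · 1/1048576 = 11344905/262144.
Numerically: E[X] ≈ 43.2774.

E[X] = C(45,7)·2^(1−C(7,2)) = 11344905/262144 ≈ 43.2774.


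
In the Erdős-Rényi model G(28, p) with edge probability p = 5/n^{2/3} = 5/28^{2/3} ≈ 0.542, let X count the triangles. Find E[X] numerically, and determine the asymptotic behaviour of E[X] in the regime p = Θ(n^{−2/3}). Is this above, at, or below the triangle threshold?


Number of potential triangles: C(28, 3) = 3276.
Each occurs with probability p³ ≈ (0.542)³ ≈ 1.59439e-01.
By linearity: E[X] = C(28, 3)·p³ ≈ 3276 · 1.59439e-01 ≈ 522.321.
Since α = 2/3 < 1, p = c/n^{2/3} ≫ 1/n is above the triangle threshold p ~ 1/n. Asymptotically E[X] ~ (c³/6)·n^{3(1−α)} = (5³/6)·n^{1} → ∞; triangles are abundant w.h.p.

E[X] ≈ 522.321; in regime p = Θ(1/n^{2/3}) E[X] diverges (above the triangle threshold p ~ 1/n).


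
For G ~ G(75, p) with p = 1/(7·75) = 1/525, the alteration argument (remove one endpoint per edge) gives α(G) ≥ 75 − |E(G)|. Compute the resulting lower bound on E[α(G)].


E[|E(G)|] = C(75, 2)·p = 2775 · (1/525) = 37/7.
E[α(G)] ≥ n − E[|E(G)|] = 75 − 37/7 = 488/7.
Numerically: ≈ 69.7143.
(This is only a lower bound; the true E[α(G)] may be larger.)

E[α(G)] ≥ 488/7 ≈ 69.7143.


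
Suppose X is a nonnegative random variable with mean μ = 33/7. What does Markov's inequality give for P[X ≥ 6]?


μ = E[X] = 33/7, a = 6.
Markov: P[X ≥ 6] ≤ μ/a = (33/7)/6 = 11/14.
Numerically: ≈ 0.786.
(Since a = 6 > μ = 4.714, the bound 11/14 is < 1 and informative.)

P[X ≥ 6] ≤ 11/14 ≈ 0.786.


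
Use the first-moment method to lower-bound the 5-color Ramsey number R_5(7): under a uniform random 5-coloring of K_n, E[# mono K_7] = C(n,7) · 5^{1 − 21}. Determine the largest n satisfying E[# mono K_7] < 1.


We need C(n, 7) · 5^{1 − 21} < 1, i.e. C(n, 7) < 5^{21 − 1} = 95367431640625.
Check values of n near the boundary:
  n = 337: C(337, 7) = 91989916924632; 91989916924632 < 95367431640625? YES
  n = 338: C(338, 7) = 93935323022736; 93935323022736 < 95367431640625? YES
  n = 339: C(339, 7) = 95915887062372; 95915887062372 < 95367431640625? NO
  n = 340: C(340, 7) = 97932136940560; 97932136940560 < 95367431640625? NO
The largest n with C(n, 7) < 95367431640625 is n = 338 (where E[X] = 93935323022736/95367431640625 ≈ 0.9850). Hence R_5(7) > 338, i.e. R_5(7) ≥ 339.

Largest n = 338; hence R_5(7) > 338.


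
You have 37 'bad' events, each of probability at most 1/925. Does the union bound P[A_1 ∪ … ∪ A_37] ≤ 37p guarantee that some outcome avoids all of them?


Union bound: P[∪_{i=1}^{37} A_i] ≤ Σ_i P[A_i] ≤ 37·p = 37·(1/925) = 1/25.
Numerically: 1/25 ≈ 0.040000.
Is 1/25 < 1? YES.
Since P[∪ A_i] ≤ 1/25 < 1, the complement has P[∩ A_i^c] ≥ 1 − 1/25 = 24/25 > 0, so some outcome avoids every A_i.

37·p = 1/25 ≈ 0.040000; existence CERTIFIED by the union bound.


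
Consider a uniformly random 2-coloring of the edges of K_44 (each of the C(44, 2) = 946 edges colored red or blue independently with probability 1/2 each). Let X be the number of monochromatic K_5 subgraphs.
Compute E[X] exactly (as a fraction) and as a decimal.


Let X = Σ_S X_S over the C(44, 5) = 1086008 subsets S of size 5, where X_S = 1 if the K_5 on S is monochromatic.
For a fixed S, the K_5 on S has C(5, 2) = 10 edges. P[all 10 edges red] = (1/2)^10, and likewise for blue, so P[monochromatic] = 2·(1/2)^10 = 2^{1 − 10} = 1/512.
By linearity of expectation: E[X] = C(44, 5) · 2^{1 − 10} = 1086008 · 1/512 = 135751/64.
Numerically: E[X] ≈ 2121.109375.

E[X] = C(44,5)·2^(1−C(5,2)) = 135751/64 ≈ 2121.109375.


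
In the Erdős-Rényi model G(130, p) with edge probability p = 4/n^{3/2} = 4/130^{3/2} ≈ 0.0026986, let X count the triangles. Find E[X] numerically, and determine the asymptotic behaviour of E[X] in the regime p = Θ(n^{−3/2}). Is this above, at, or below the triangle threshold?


Number of potential triangles: C(130, 3) = 357760.
Each occurs with probability p³ ≈ (0.0026986)³ ≈ 1.9653273e-08.
By linearity: E[X] = C(130, 3)·p³ ≈ 357760 · 1.9653273e-08 ≈ 0.00703.
Since α = 3/2 > 1, p = c/n^{3/2} = o(1/n) is below the triangle threshold p ~ 1/n. Asymptotically E[X] ~ (c³/6)·n^{3(1−α)} = (4³/6)·n^{-1.5} → 0, so by Markov's inequality G has no triangles w.h.p.

E[X] ≈ 0.00703; in regime p = Θ(1/n^{3/2}) E[X] tends to 0 (below the triangle threshold p ~ 1/n).


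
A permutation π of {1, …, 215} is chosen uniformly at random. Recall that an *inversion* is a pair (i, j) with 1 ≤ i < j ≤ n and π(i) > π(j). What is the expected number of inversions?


Write X = Σ X_I over the C(215, 2) = 23005 pairs i < j, with X_I the indicator of one inversion.
There are 23005 indicators.
For each fixed pair i < j, the values π(i) and π(j) are two distinct elements of {1, …, 215} in uniformly random order; by symmetry P[π(i) > π(j)] = 1/2.
By linearity: E[X] = 23005 · (1/2) = C(215, 2) · (1/2) = 23005/2 = 23005/2 ≈ 11502.500000.

E[X] = 23005/2 = 11502.500000.


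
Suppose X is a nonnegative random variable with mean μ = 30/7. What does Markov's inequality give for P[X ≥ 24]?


μ = E[X] = 30/7, a = 24.
Markov: P[X ≥ 24] ≤ μ/a = (30/7)/24 = 5/28.
Numerically: ≈ 0.17857.
(Since a = 24 > μ = 4.28571, the bound 5/28 is < 1 and informative.)

P[X ≥ 24] ≤ 5/28 ≈ 0.17857.


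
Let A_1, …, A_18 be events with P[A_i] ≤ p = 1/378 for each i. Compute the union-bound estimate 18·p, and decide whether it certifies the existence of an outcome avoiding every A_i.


Union bound: P[∪_{i=1}^{18} A_i] ≤ Σ_i P[A_i] ≤ 18·p = 18·(1/378) = 1/21.
Numerically: 1/21 ≈ 0.0476.
Is 1/21 < 1? YES.
Since P[∪ A_i] ≤ 1/21 < 1, the complement has P[∩ A_i^c] ≥ 1 − 1/21 = 20/21 > 0, so some outcome avoids every A_i.

18·p = 1/21 ≈ 0.0476; existence CERTIFIED by the union bound.


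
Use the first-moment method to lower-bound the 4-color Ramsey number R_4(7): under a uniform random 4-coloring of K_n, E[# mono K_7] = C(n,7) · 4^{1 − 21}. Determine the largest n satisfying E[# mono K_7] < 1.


We need C(n, 7) · 4^{1 − 21} < 1, i.e. C(n, 7) < 4^{21 − 1} = 1099511627776.
Check values of n near the boundary:
  n = 174: C(174, 7) = 847879782984; 847879782984 < 1099511627776? YES
  n = 175: C(175, 7) = 883208107275; 883208107275 < 1099511627776? YES
  n = 176: C(176, 7) = 919790691600; 919790691600 < 1099511627776? YES
  n = 177: C(177, 7) = 957664425960; 957664425960 < 1099511627776? YES
  n = 178: C(178, 7) = 996867063280; 996867063280 < 1099511627776? YES
  n = 179: C(179, 7) = 1037437234460; 1037437234460 < 1099511627776? YES
  n = 180: C(180, 7) = 1079414463600; 1079414463600 < 1099511627776? YES
  n = 181: C(181, 7) = 1122839183400; 1122839183400 < 1099511627776? NO
The largest n with C(n, 7) < 1099511627776 is n = 180 (where E[X] = 67463403975/68719476736 ≈ 0.982). Hence R_4(7) > 180, i.e. R_4(7) ≥ 181.

Largest n = 180; hence R_4(7) > 180.


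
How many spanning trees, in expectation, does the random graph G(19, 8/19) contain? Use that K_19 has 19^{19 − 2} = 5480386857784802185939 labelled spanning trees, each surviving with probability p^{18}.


K_19 has 19^{19 − 2} = 5480386857784802185939 labelled spanning trees.
For each such spanning tree H, let X_H = 1 if all 18 edges of H are present in G. Then P[X_H = 1] = p^{18} = (8/19)^{18} = 18014398509481984/104127350297911241532841.
By linearity of expectation: E[X] = Σ_H E[X_H] = 5480386857784802185939 · p^{18} = 5480386857784802185939 · 18014398509481984/104127350297911241532841 = 18014398509481984/19.
Numerically: E[X] ≈ 9.48126e+14.

E[X] = 5480386857784802185939 · (8/19)^{18} = 18014398509481984/19 ≈ 9.48126e+14.


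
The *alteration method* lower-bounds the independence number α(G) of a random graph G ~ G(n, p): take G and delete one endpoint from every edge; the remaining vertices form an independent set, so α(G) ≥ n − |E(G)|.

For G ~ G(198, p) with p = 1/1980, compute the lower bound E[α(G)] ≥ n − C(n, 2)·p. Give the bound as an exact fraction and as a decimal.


E[|E(G)|] = C(198, 2)·p = 19503 · (1/1980) = 197/20.
E[α(G)] ≥ n − E[|E(G)|] = 198 − 197/20 = 3763/20.
Numerically: ≈ 188.150000.
(This is only a lower bound; the true E[α(G)] may be larger.)

E[α(G)] ≥ 3763/20 ≈ 188.150000.


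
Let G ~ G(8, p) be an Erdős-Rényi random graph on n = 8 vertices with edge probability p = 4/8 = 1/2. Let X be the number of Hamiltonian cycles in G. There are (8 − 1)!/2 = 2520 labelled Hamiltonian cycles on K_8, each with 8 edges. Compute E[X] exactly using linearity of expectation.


K_8 has (8 − 1)!/2 = 2520 labelled Hamiltonian cycles.
For each such Hamiltonian cycle H, let X_H = 1 if all 8 edges of H are present in G. Then P[X_H = 1] = p^{8} = (1/2)^{8} = 1/256.
Summing the indicators: E[X] = Σ_H E[X_H] = 2520 · p^{8} = 2520 · 1/256 = 315/32.
Numerically: E[X] ≈ 9.84.

E[X] = 2520 · (1/2)^{8} = 315/32 ≈ 9.84.


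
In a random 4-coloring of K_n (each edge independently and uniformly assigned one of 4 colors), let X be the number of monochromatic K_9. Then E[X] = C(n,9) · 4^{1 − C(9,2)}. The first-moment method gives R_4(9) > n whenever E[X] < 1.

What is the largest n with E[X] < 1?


We need C(n, 9) · 4^{1 − 36} < 1, i.e. C(n, 9) < 4^{36 − 1} = 1180591620717411303424.
Check values of n near the boundary:
  n = 910: C(910, 9) = 1133378248346922788210; 1133378248346922788210 < 1180591620717411303424? YES
  n = 911: C(911, 9) = 1144686900492291197405; 1144686900492291197405 < 1180591620717411303424? YES
  n = 912: C(912, 9) = 1156095740032081475120; 1156095740032081475120 < 1180591620717411303424? YES
  n = 913: C(913, 9) = 1167605542753639808390; 1167605542753639808390 < 1180591620717411303424? YES
  n = 914: C(914, 9) = 1179217089587653905932; 1179217089587653905932 < 1180591620717411303424? YES
  n = 915: C(915, 9) = 1190931166636537885130; 1190931166636537885130 < 1180591620717411303424? NO
  n = 916: C(916, 9) = 1202748565202942340440; 1202748565202942340440 < 1180591620717411303424? NO
  n = 917: C(917, 9) = 1214670081818390006810; 1214670081818390006810 < 1180591620717411303424? NO
The largest n with C(n, 9) < 1180591620717411303424 is n = 914 (where E[X] = 294804272396913476483/295147905179352825856 ≈ 0.9988). Hence R_4(9) > 914, i.e. R_4(9) ≥ 915.

Largest n = 914; hence R_4(9) > 914.


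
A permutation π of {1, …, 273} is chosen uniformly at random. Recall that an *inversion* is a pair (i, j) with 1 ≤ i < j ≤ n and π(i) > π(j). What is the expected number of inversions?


Write X = Σ X_I over the C(273, 2) = 37128 pairs i < j, with X_I the indicator of one inversion.
There are 37128 indicators.
For each fixed pair i < j, the values π(i) and π(j) are two distinct elements of {1, …, 273} in uniformly random order; by symmetry P[π(i) > π(j)] = 1/2.
By linearity: E[X] = 37128 · (1/2) = C(273, 2) · (1/2) = 37128/2 = 18564 ≈ 18564.000.

E[X] = 18564 = 18564.000.


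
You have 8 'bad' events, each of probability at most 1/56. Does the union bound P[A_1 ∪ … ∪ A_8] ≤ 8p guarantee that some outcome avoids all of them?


Union bound: P[∪_{i=1}^{8} A_i] ≤ Σ_i P[A_i] ≤ 8·p = 8·(1/56) = 1/7.
Numerically: 1/7 ≈ 0.142857.
Is 1/7 < 1? YES.
Since P[∪ A_i] ≤ 1/7 < 1, the complement has P[∩ A_i^c] ≥ 1 − 1/7 = 6/7 > 0, so some outcome avoids every A_i.

8·p = 1/7 ≈ 0.142857; existence CERTIFIED by the union bound.


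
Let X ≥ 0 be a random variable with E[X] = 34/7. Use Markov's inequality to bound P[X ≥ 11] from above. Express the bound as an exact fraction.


μ = E[X] = 34/7, a = 11.
Markov: P[X ≥ 11] ≤ μ/a = (34/7)/11 = 34/77.
Numerically: ≈ 0.442.
(Since a = 11 > μ = 4.857, the bound 34/77 is < 1 and informative.)

P[X ≥ 11] ≤ 34/77 ≈ 0.442.


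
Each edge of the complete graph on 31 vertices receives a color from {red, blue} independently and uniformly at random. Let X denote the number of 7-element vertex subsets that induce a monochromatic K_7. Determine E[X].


Let X = Σ_S X_S over the C(31, 7) = 2629575 subsets S of size 7, where X_S = 1 if the K_7 on S is monochromatic.
For a fixed S, the K_7 on S has C(7, 2) = 21 edges. P[all 21 edges red] = (1/2)^21, and likewise for blue, so P[monochromatic] = 2·(1/2)^21 = 2^{1 − 21} = 1/1048576.
By linearity of expectation: E[X] = C(31, 7) · 2^{1 − 21} = 2629575 · 1/1048576 = 2629575/1048576.
Numerically: E[X] ≈ 2.508.

E[X] = C(31,7)·2^(1−C(7,2)) = 2629575/1048576 ≈ 2.508.


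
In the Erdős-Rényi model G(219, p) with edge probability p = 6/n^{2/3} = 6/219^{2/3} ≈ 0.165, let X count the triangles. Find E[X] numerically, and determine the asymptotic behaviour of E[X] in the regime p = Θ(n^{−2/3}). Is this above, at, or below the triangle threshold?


Number of potential triangles: C(219, 3) = 1726669.
Each occurs with probability p³ ≈ (0.165)³ ≈ 4.50366e-03.
By linearity: E[X] = C(219, 3)·p³ ≈ 1726669 · 4.50366e-03 ≈ 7776.329.
Since α = 2/3 < 1, p = c/n^{2/3} ≫ 1/n is above the triangle threshold p ~ 1/n. Asymptotically E[X] ~ (c³/6)·n^{3(1−α)} = (6³/6)·n^{1} → ∞; triangles are abundant w.h.p.

E[X] ≈ 7776.329; in regime p = Θ(1/n^{2/3}) E[X] diverges (above the triangle threshold p ~ 1/n).


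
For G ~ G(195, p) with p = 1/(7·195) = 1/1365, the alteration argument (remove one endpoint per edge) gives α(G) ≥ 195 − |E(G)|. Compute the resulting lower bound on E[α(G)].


E[|E(G)|] = C(195, 2)·p = 18915 · (1/1365) = 97/7.
E[α(G)] ≥ n − E[|E(G)|] = 195 − 97/7 = 1268/7.
Numerically: ≈ 181.143.
(This is only a lower bound; the true E[α(G)] may be larger.)

E[α(G)] ≥ 1268/7 ≈ 181.143.


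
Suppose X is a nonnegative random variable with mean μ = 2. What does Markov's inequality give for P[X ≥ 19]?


μ = E[X] = 2, a = 19.
Markov: P[X ≥ 19] ≤ μ/a = (2)/19 = 2/19.
Numerically: ≈ 0.105.
(Since a = 19 > μ = 2.000, the bound 2/19 is < 1 and informative.)

P[X ≥ 19] ≤ 2/19 ≈ 0.105.


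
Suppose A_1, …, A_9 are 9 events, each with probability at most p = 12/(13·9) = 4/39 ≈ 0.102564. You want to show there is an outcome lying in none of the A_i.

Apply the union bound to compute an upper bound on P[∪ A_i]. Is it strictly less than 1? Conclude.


Union bound: P[∪_{i=1}^{9} A_i] ≤ Σ_i P[A_i] ≤ 9·p = 9·(4/39) = 12/13.
Numerically: 12/13 ≈ 0.923077.
Is 12/13 < 1? YES.
Since P[∪ A_i] ≤ 12/13 < 1, the complement has P[∩ A_i^c] ≥ 1 − 12/13 = 1/13 > 0, so some outcome avoids every A_i.

9·p = 12/13 ≈ 0.923077; existence CERTIFIED by the union bound.


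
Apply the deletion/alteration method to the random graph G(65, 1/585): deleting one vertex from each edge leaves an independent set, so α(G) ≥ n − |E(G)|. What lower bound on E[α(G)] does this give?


E[|E(G)|] = C(65, 2)·p = 2080 · (1/585) = 32/9.
E[α(G)] ≥ n − E[|E(G)|] = 65 − 32/9 = 553/9.
Numerically: ≈ 61.4444.
(This is only a lower bound; the true E[α(G)] may be larger.)

E[α(G)] ≥ 553/9 ≈ 61.4444.


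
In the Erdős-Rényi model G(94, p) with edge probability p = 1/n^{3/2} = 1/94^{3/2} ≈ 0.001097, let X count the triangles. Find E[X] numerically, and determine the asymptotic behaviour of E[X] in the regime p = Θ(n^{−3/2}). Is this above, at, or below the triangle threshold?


Number of potential triangles: C(94, 3) = 134044.
Each occurs with probability p³ ≈ (0.001097)³ ≈ 1.321066e-09.
By linearity: E[X] = C(94, 3)·p³ ≈ 134044 · 1.321066e-09 ≈ 0.0002.
Since α = 3/2 > 1, p = c/n^{3/2} = o(1/n) is below the triangle threshold p ~ 1/n. Asymptotically E[X] ~ (c³/6)·n^{3(1−α)} = (1³/6)·n^{-1.5} → 0, so by Markov's inequality G has no triangles w.h.p.

E[X] ≈ 0.0002; in regime p = Θ(1/n^{3/2}) E[X] tends to 0 (below the triangle threshold p ~ 1/n).


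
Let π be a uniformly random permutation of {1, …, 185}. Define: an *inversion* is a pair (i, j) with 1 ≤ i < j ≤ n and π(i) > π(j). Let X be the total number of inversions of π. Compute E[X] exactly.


Write X = Σ X_I over the C(185, 2) = 17020 pairs i < j, with X_I the indicator of one inversion.
There are 17020 indicators.
For each fixed pair i < j, the values π(i) and π(j) are two distinct elements of {1, …, 185} in uniformly random order; by symmetry P[π(i) > π(j)] = 1/2.
By linearity: E[X] = 17020 · (1/2) = C(185, 2) · (1/2) = 17020/2 = 8510 ≈ 8510.000000.

E[X] = 8510 = 8510.000000.


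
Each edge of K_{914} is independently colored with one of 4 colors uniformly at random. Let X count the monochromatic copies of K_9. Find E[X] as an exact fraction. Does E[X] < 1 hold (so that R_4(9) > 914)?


E[X] = C(914, 9) · 4^{1 − 36} = 1179217089587653905932 · 4^{−35} = 1179217089587653905932/1180591620717411303424.
As a reduced fraction: E[X] = 294804272396913476483/295147905179352825856 ≈ 0.9988.
Is E[X] < 1? YES.
Since E[X] < 1, there exists a 4-coloring of K_{914} with no monochromatic K_9; hence R_4(9) > 914.

E[X] = 294804272396913476483/295147905179352825856 ≈ 0.9988; E[X] < 1, so R_4(9) > 914.


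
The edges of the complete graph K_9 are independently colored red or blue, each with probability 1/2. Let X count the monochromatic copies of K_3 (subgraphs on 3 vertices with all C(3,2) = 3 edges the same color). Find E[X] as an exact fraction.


Let X = Σ_S X_S over the C(9, 3) = 84 subsets S of size 3, where X_S = 1 if the K_3 on S is monochromatic.
For a fixed S, the K_3 on S has C(3, 2) = 3 edges. P[all 3 edges red] = (1/2)^3, and likewise for blue, so P[monochromatic] = 2·(1/2)^3 = 2^{1 − 3} = 1/4.
By linearity of expectation: E[X] = C(9, 3) · 2^{1 − 3} = 84 · 1/4 = 21.
Numerically: E[X] ≈ 21.000000.

E[X] = C(9,3)·2^(1−C(3,2)) = 21 ≈ 21.000000.


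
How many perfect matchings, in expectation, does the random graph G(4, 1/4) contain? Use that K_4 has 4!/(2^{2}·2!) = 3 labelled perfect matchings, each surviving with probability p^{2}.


K_4 has 4!/(2^{2}·2!) = 3 labelled perfect matchings.
For each such perfect matching H, let X_H = 1 if all 2 edges of H are present in G. Then P[X_H = 1] = p^{2} = (1/4)^{2} = 1/16.
By linearity of expectation: E[X] = Σ_H E[X_H] = 3 · p^{2} = 3 · 1/16 = 3/16.
Numerically: E[X] ≈ 0.1875.

E[X] = 3 · (1/4)^{2} = 3/16 ≈ 0.1875.


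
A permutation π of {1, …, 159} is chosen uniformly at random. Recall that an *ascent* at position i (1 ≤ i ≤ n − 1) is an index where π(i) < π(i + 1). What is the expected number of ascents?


Write X = Σ X_I over i = 1, …, 158, with X_I the indicator of one ascent.
There are 158 indicators.
For each fixed i, the pair (π(i), π(i+1)) is a uniformly random ordered pair of distinct values from {1, …, 159}; by symmetry P[π(i) < π(i+1)] = 1/2.
By linearity: E[X] = 158 · (1/2) = (159 − 1) · (1/2) = 79 ≈ 79.000.

E[X] = 79 = 79.000.


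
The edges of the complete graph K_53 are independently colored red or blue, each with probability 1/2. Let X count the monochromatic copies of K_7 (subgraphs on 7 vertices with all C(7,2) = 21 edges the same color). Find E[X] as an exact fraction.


Let X = Σ_S X_S over the C(53, 7) = 154143080 subsets S of size 7, where X_S = 1 if the K_7 on S is monochromatic.
For a fixed S, the K_7 on S has C(7, 2) = 21 edges. P[all 21 edges red] = (1/2)^21, and likewise for blue, so P[monochromatic] = 2·(1/2)^21 = 2^{1 − 21} = 1/1048576.
Summing: E[X] = C(53, 7) · 2^{1 − 21} = 154143080 · 1/1048576 = 19267885/131072.
Numerically: E[X] ≈ 147.002.

E[X] = C(53,7)·2^(1−C(7,2)) = 19267885/131072 ≈ 147.002.


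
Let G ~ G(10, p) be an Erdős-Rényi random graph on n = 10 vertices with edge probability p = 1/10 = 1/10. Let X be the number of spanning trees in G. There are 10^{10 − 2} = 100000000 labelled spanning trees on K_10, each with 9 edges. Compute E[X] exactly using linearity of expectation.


K_10 has 10^{10 − 2} = 100000000 labelled spanning trees.
For each such spanning tree H, let X_H = 1 if all 9 edges of H are present in G. Then P[X_H = 1] = p^{9} = (1/10)^{9} = 1/1000000000.
By linearity of expectation: E[X] = Σ_H E[X_H] = 100000000 · p^{9} = 100000000 · 1/1000000000 = 1/10.
Numerically: E[X] ≈ 0.1.

E[X] = 100000000 · (1/10)^{9} = 1/10 ≈ 0.1.


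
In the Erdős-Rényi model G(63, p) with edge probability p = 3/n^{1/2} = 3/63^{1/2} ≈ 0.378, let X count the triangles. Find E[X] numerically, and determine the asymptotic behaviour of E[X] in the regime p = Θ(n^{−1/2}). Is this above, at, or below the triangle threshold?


Number of potential triangles: C(63, 3) = 39711.
Each occurs with probability p³ ≈ (0.378)³ ≈ 5.39949e-02.
By linearity: E[X] = C(63, 3)·p³ ≈ 39711 · 5.39949e-02 ≈ 2144.192.
Since α = 1/2 < 1, p = c/n^{1/2} ≫ 1/n is above the triangle threshold p ~ 1/n. Asymptotically E[X] ~ (c³/6)·n^{3(1−α)} = (3³/6)·n^{1.5} → ∞; triangles are abundant w.h.p.

E[X] ≈ 2144.192; in regime p = Θ(1/n^{1/2}) E[X] diverges (above the triangle threshold p ~ 1/n).


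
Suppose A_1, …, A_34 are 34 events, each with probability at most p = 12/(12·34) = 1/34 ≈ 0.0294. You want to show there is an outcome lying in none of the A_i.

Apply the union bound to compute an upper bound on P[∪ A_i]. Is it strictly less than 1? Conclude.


Union bound: P[∪_{i=1}^{34} A_i] ≤ Σ_i P[A_i] ≤ 34·p = 34·(1/34) = 1.
Numerically: 1 ≈ 1.0000.
Is 1 < 1? NO.
Since the bound 1 is ≥ 1, the union bound is uninformative here; it does NOT by itself certify existence.

34·p = 1 ≈ 1.0000; existence NOT certified by the union bound.


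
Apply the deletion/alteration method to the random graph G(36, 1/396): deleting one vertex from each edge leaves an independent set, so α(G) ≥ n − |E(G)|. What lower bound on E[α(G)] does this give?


E[|E(G)|] = C(36, 2)·p = 630 · (1/396) = 35/22.
E[α(G)] ≥ n − E[|E(G)|] = 36 − 35/22 = 757/22.
Numerically: ≈ 34.40909.
(This is only a lower bound; the true E[α(G)] may be larger.)

E[α(G)] ≥ 757/22 ≈ 34.40909.


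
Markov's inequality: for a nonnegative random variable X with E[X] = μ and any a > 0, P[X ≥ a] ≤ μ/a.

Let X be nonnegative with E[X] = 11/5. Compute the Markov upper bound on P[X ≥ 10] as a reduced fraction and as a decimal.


μ = E[X] = 11/5, a = 10.
Markov: P[X ≥ 10] ≤ μ/a = (11/5)/10 = 11/50.
Numerically: ≈ 0.2200.
(Since a = 10 > μ = 2.2000, the bound 11/50 is < 1 and informative.)

P[X ≥ 10] ≤ 11/50 ≈ 0.2200.


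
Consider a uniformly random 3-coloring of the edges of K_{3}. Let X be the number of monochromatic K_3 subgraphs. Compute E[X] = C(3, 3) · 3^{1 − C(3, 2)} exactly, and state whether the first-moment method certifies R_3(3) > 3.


E[X] = C(3, 3) · 3^{1 − 3} = 1 · 3^{−2} = 1/9.
As a reduced fraction: E[X] = 1/9 ≈ 0.111.
Is E[X] < 1? YES.
Since E[X] < 1, there exists a 3-coloring of K_{3} with no monochromatic K_3; hence R_3(3) > 3.

E[X] = 1/9 ≈ 0.111; E[X] < 1, so R_3(3) > 3.


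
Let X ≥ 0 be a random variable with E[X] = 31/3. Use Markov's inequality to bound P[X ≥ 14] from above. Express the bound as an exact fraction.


μ = E[X] = 31/3, a = 14.
Markov: P[X ≥ 14] ≤ μ/a = (31/3)/14 = 31/42.
Numerically: ≈ 0.7381.
(Since a = 14 > μ = 10.3333, the bound 31/42 is < 1 and informative.)

P[X ≥ 14] ≤ 31/42 ≈ 0.7381.


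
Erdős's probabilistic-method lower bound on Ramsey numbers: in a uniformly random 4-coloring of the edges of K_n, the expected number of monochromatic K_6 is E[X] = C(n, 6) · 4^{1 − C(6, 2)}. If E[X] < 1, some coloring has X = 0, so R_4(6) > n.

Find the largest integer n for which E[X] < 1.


We need C(n, 6) · 4^{1 − 15} < 1, i.e. C(n, 6) < 4^{15 − 1} = 268435456.
Check values of n near the boundary:
  n = 77: C(77, 6) = 237093780; 237093780 < 268435456? YES
  n = 78: C(78, 6) = 256851595; 256851595 < 268435456? YES
  n = 79: C(79, 6) = 277962685; 277962685 < 268435456? NO
The largest n with C(n, 6) < 268435456 is n = 78 (where E[X] = 256851595/268435456 ≈ 0.957). Hence R_4(6) > 78, i.e. R_4(6) ≥ 79.

Largest n = 78; hence R_4(6) > 78.


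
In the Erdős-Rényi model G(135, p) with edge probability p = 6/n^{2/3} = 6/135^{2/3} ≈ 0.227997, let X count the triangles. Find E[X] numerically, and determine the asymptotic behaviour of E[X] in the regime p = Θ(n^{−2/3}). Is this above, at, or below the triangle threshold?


Number of potential triangles: C(135, 3) = 400995.
Each occurs with probability p³ ≈ (0.227997)³ ≈ 1.18518519e-02.
By linearity: E[X] = C(135, 3)·p³ ≈ 400995 · 1.18518519e-02 ≈ 4752.533333.
Since α = 2/3 < 1, p = c/n^{2/3} ≫ 1/n is above the triangle threshold p ~ 1/n. Asymptotically E[X] ~ (c³/6)·n^{3(1−α)} = (6³/6)·n^{1} → ∞; triangles are abundant w.h.p.

E[X] ≈ 4752.533333; in regime p = Θ(1/n^{2/3}) E[X] diverges (above the triangle threshold p ~ 1/n).


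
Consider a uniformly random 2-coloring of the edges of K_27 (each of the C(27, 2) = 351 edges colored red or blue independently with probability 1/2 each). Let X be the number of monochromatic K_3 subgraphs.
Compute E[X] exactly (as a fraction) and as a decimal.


Let X = Σ_S X_S over the C(27, 3) = 2925 subsets S of size 3, where X_S = 1 if the K_3 on S is monochromatic.
For a fixed S, the K_3 on S has C(3, 2) = 3 edges. P[all 3 edges red] = (1/2)^3, and likewise for blue, so P[monochromatic] = 2·(1/2)^3 = 2^{1 − 3} = 1/4.
Summing: E[X] = C(27, 3) · 2^{1 − 3} = 2925 · 1/4 = 2925/4.
Numerically: E[X] ≈ 731.25000.

E[X] = C(27,3)·2^(1−C(3,2)) = 2925/4 ≈ 731.25000.


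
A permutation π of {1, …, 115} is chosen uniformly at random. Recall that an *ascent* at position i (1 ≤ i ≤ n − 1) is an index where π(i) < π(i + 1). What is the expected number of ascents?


Write X = Σ X_I over i = 1, …, 114, with X_I the indicator of one ascent.
There are 114 indicators.
For each fixed i, the pair (π(i), π(i+1)) is a uniformly random ordered pair of distinct values from {1, …, 115}; by symmetry P[π(i) < π(i+1)] = 1/2.
By linearity: E[X] = 114 · (1/2) = (115 − 1) · (1/2) = 57 ≈ 57.0000.

E[X] = 57 = 57.0000.


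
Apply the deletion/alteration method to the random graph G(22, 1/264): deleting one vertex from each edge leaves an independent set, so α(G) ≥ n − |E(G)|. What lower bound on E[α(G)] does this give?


E[|E(G)|] = C(22, 2)·p = 231 · (1/264) = 7/8.
E[α(G)] ≥ n − E[|E(G)|] = 22 − 7/8 = 169/8.
Numerically: ≈ 21.125.
(This is only a lower bound; the true E[α(G)] may be larger.)

E[α(G)] ≥ 169/8 ≈ 21.125.


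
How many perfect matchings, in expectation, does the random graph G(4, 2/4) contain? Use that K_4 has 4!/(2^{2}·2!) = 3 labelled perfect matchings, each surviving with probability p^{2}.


K_4 has 4!/(2^{2}·2!) = 3 labelled perfect matchings.
For each such perfect matching H, let X_H = 1 if all 2 edges of H are present in G. Then P[X_H = 1] = p^{2} = (1/2)^{2} = 1/4.
Summing the indicators: E[X] = Σ_H E[X_H] = 3 · p^{2} = 3 · 1/4 = 3/4.
Numerically: E[X] ≈ 0.75.

E[X] = 3 · (1/2)^{2} = 3/4 ≈ 0.75.


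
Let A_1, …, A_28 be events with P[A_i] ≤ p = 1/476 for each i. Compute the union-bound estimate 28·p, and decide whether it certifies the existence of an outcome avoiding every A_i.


Union bound: P[∪_{i=1}^{28} A_i] ≤ Σ_i P[A_i] ≤ 28·p = 28·(1/476) = 1/17.
Numerically: 1/17 ≈ 0.059.
Is 1/17 < 1? YES.
Since P[∪ A_i] ≤ 1/17 < 1, the complement has P[∩ A_i^c] ≥ 1 − 1/17 = 16/17 > 0, so some outcome avoids every A_i.

28·p = 1/17 ≈ 0.059; existence CERTIFIED by the union bound.


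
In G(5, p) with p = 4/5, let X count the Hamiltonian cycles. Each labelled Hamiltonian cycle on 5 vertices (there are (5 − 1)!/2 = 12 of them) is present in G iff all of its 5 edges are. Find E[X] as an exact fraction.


K_5 has (5 − 1)!/2 = 12 labelled Hamiltonian cycles.
For each such Hamiltonian cycle H, let X_H = 1 if all 5 edges of H are present in G. Then P[X_H = 1] = p^{5} = (4/5)^{5} = 1024/3125.
By linearity: E[X] = Σ_H E[X_H] = 12 · p^{5} = 12 · 1024/3125 = 12288/3125.
Numerically: E[X] ≈ 3.932.

E[X] = 12 · (4/5)^{5} = 12288/3125 ≈ 3.932.


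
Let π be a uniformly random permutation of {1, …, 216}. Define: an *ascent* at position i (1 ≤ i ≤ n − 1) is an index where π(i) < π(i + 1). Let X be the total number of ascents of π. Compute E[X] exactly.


Write X = Σ X_I over i = 1, …, 215, with X_I the indicator of one ascent.
There are 215 indicators.
For each fixed i, the pair (π(i), π(i+1)) is a uniformly random ordered pair of distinct values from {1, …, 216}; by symmetry P[π(i) < π(i+1)] = 1/2.
By linearity: E[X] = 215 · (1/2) = (216 − 1) · (1/2) = 215/2 ≈ 107.5000.

E[X] = 215/2 = 107.5000.


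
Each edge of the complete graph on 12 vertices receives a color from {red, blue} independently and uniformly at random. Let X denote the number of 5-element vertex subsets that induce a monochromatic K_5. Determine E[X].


Let X = Σ_S X_S over the C(12, 5) = 792 subsets S of size 5, where X_S = 1 if the K_5 on S is monochromatic.
For a fixed S, the K_5 on S has C(5, 2) = 10 edges. P[all 10 edges red] = (1/2)^10, and likewise for blue, so P[monochromatic] = 2·(1/2)^10 = 2^{1 − 10} = 1/512.
By linearity of expectation: E[X] = C(12, 5) · 2^{1 − 10} = 792 · 1/512 = 99/64.
Numerically: E[X] ≈ 1.5469.

E[X] = C(12,5)·2^(1−C(5,2)) = 99/64 ≈ 1.5469.


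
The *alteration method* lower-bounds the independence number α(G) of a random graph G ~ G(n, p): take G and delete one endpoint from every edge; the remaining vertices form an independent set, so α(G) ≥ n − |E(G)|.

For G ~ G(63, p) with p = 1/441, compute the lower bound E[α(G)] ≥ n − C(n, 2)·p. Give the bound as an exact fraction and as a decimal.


E[|E(G)|] = C(63, 2)·p = 1953 · (1/441) = 31/7.
E[α(G)] ≥ n − E[|E(G)|] = 63 − 31/7 = 410/7.
Numerically: ≈ 58.571429.
(This is only a lower bound; the true E[α(G)] may be larger.)

E[α(G)] ≥ 410/7 ≈ 58.571429.


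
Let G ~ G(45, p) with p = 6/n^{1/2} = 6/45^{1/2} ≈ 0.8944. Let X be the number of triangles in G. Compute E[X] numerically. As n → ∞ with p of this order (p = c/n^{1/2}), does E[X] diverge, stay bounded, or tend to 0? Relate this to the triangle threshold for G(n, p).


Number of potential triangles: C(45, 3) = 14190.
Each occurs with probability p³ ≈ (0.8944)³ ≈ 7.155418e-01.
By linearity: E[X] = C(45, 3)·p³ ≈ 14190 · 7.155418e-01 ≈ 10153.5375.
Since α = 1/2 < 1, p = c/n^{1/2} ≫ 1/n is above the triangle threshold p ~ 1/n. Asymptotically E[X] ~ (c³/6)·n^{3(1−α)} = (6³/6)·n^{1.5} → ∞; triangles are abundant w.h.p.

E[X] ≈ 10153.5375; in regime p = Θ(1/n^{1/2}) E[X] diverges (above the triangle threshold p ~ 1/n).


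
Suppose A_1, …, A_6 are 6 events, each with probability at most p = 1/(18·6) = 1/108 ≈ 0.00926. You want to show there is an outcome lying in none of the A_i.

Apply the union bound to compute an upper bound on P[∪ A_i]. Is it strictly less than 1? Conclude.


Union bound: P[∪_{i=1}^{6} A_i] ≤ Σ_i P[A_i] ≤ 6·p = 6·(1/108) = 1/18.
Numerically: 1/18 ≈ 0.05556.
Is 1/18 < 1? YES.
Since P[∪ A_i] ≤ 1/18 < 1, the complement has P[∩ A_i^c] ≥ 1 − 1/18 = 17/18 > 0, so some outcome avoids every A_i.

6·p = 1/18 ≈ 0.05556; existence CERTIFIED by the union bound.


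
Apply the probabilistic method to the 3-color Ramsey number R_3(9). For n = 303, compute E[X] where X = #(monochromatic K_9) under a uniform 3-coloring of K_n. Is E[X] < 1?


E[X] = C(303, 9) · 3^{1 − 36} = 52617706925494425 · 3^{−35} = 52617706925494425/50031545098999707.
As a reduced fraction: E[X] = 17539235641831475/16677181699666569 ≈ 1.05169.
Is E[X] < 1? NO.
Since E[X] ≥ 1, the first-moment bound is inconclusive at n = 303; it does NOT by itself certify R_3(9) > 303.

E[X] = 17539235641831475/16677181699666569 ≈ 1.05169; E[X] ≥ 1; first-moment method inconclusive here.


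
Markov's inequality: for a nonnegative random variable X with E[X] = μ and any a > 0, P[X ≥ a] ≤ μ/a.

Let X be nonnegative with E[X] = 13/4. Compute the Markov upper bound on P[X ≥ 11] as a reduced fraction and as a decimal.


μ = E[X] = 13/4, a = 11.
Markov: P[X ≥ 11] ≤ μ/a = (13/4)/11 = 13/44.
Numerically: ≈ 0.295455.
(Since a = 11 > μ = 3.250000, the bound 13/44 is < 1 and informative.)

P[X ≥ 11] ≤ 13/44 ≈ 0.295455.


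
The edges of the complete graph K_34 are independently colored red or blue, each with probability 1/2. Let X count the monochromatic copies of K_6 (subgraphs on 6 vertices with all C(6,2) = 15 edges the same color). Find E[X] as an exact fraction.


Let X = Σ_S X_S over the C(34, 6) = 1344904 subsets S of size 6, where X_S = 1 if the K_6 on S is monochromatic.
For a fixed S, the K_6 on S has C(6, 2) = 15 edges. P[all 15 edges red] = (1/2)^15, and likewise for blue, so P[monochromatic] = 2·(1/2)^15 = 2^{1 − 15} = 1/16384.
By linearity of expectation: E[X] = C(34, 6) · 2^{1 − 15} = 1344904 · 1/16384 = 168113/2048.
Numerically: E[X] ≈ 82.086.

E[X] = C(34,6)·2^(1−C(6,2)) = 168113/2048 ≈ 82.086.


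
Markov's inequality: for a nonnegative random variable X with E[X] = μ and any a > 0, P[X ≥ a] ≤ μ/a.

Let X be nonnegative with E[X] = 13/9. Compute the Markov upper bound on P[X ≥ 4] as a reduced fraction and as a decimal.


μ = E[X] = 13/9, a = 4.
Markov: P[X ≥ 4] ≤ μ/a = (13/9)/4 = 13/36.
Numerically: ≈ 0.361111.
(Since a = 4 > μ = 1.444444, the bound 13/36 is < 1 and informative.)

P[X ≥ 4] ≤ 13/36 ≈ 0.361111.


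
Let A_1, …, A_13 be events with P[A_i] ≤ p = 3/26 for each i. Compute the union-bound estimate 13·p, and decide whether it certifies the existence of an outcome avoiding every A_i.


Union bound: P[∪_{i=1}^{13} A_i] ≤ Σ_i P[A_i] ≤ 13·p = 13·(3/26) = 3/2.
Numerically: 3/2 ≈ 1.5000000.
Is 3/2 < 1? NO.
Since the bound 3/2 is ≥ 1, the union bound is uninformative here; it does NOT by itself certify existence.

13·p = 3/2 ≈ 1.5000000; existence NOT certified by the union bound.


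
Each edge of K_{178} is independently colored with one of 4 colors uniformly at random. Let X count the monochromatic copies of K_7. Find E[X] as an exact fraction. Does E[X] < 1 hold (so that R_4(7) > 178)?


E[X] = C(178, 7) · 4^{1 − 21} = 996867063280 · 4^{−20} = 996867063280/1099511627776.
As a reduced fraction: E[X] = 62304191455/68719476736 ≈ 0.90665.
Is E[X] < 1? YES.
Since E[X] < 1, there exists a 4-coloring of K_{178} with no monochromatic K_7; hence R_4(7) > 178.

E[X] = 62304191455/68719476736 ≈ 0.90665; E[X] < 1, so R_4(7) > 178.


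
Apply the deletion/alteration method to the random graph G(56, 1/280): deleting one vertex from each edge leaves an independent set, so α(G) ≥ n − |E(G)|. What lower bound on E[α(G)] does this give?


E[|E(G)|] = C(56, 2)·p = 1540 · (1/280) = 11/2.
E[α(G)] ≥ n − E[|E(G)|] = 56 − 11/2 = 101/2.
Numerically: ≈ 50.5000.
(This is only a lower bound; the true E[α(G)] may be larger.)

E[α(G)] ≥ 101/2 ≈ 50.5000.


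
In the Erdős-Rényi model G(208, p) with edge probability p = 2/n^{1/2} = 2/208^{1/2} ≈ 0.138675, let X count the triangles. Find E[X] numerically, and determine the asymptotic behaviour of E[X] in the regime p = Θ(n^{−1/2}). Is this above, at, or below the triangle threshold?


Number of potential triangles: C(208, 3) = 1478256.
Each occurs with probability p³ ≈ (0.138675)³ ≈ 2.66682787e-03.
By linearity: E[X] = C(208, 3)·p³ ≈ 1478256 · 2.66682787e-03 ≈ 3942.254295.
Since α = 1/2 < 1, p = c/n^{1/2} ≫ 1/n is above the triangle threshold p ~ 1/n. Asymptotically E[X] ~ (c³/6)·n^{3(1−α)} = (2³/6)·n^{1.5} → ∞; triangles are abundant w.h.p.

E[X] ≈ 3942.254295; in regime p = Θ(1/n^{1/2}) E[X] diverges (above the triangle threshold p ~ 1/n).


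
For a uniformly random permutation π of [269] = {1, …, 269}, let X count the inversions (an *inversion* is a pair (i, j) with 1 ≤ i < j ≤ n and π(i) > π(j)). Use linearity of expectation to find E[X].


Write X = Σ X_I over the C(269, 2) = 36046 pairs i < j, with X_I the indicator of one inversion.
There are 36046 indicators.
For each fixed pair i < j, the values π(i) and π(j) are two distinct elements of {1, …, 269} in uniformly random order; by symmetry P[π(i) > π(j)] = 1/2.
By linearity: E[X] = 36046 · (1/2) = C(269, 2) · (1/2) = 36046/2 = 18023 ≈ 18023.00000.

E[X] = 18023 = 18023.00000.


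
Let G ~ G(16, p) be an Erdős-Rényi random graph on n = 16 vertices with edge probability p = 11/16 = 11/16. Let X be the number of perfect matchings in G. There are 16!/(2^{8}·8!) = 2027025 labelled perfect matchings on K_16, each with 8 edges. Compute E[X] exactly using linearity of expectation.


K_16 has 16!/(2^{8}·8!) = 2027025 labelled perfect matchings.
For each such perfect matching H, let X_H = 1 if all 8 edges of H are present in G. Then P[X_H = 1] = p^{8} = (11/16)^{8} = 214358881/4294967296.
By linearity of expectation: E[X] = Σ_H E[X_H] = 2027025 · p^{8} = 2027025 · 214358881/4294967296 = 434510810759025/4294967296.
Numerically: E[X] ≈ 101167.

E[X] = 2027025 · (11/16)^{8} = 434510810759025/4294967296 ≈ 101167.


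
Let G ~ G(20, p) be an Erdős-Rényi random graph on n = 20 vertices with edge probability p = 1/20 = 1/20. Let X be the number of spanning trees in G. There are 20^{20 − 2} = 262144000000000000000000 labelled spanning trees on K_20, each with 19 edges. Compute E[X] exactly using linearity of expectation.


K_20 has 20^{20 − 2} = 262144000000000000000000 labelled spanning trees.
For each such spanning tree H, let X_H = 1 if all 19 edges of H are present in G. Then P[X_H = 1] = p^{19} = (1/20)^{19} = 1/5242880000000000000000000.
By linearity: E[X] = Σ_H E[X_H] = 262144000000000000000000 · p^{19} = 262144000000000000000000 · 1/5242880000000000000000000 = 1/20.
Numerically: E[X] ≈ 0.05.

E[X] = 262144000000000000000000 · (1/20)^{19} = 1/20 ≈ 0.05.


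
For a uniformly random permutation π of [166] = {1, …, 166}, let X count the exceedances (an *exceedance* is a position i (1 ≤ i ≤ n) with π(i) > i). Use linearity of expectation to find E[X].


Write X = Σ_{i=1}^{166} X_i, where X_i = 1_{π(i) > i}.
For each fixed i, π(i) is uniform over {1, …, 166} (marginal of a uniform permutation), so P[π(i) > i] = (n − i)/n. Summing: Σ_{i=1}^{166} (n − i)/n = (0 + 1 + … + 165)/166 = 166(166 − 1)/(2·166) = (166 − 1)/2.
Hence E[X] = Σ_{i=1}^{166} (166 − i)/166 = 165/2 ≈ 82.50000.

E[X] = 165/2 = 82.50000.


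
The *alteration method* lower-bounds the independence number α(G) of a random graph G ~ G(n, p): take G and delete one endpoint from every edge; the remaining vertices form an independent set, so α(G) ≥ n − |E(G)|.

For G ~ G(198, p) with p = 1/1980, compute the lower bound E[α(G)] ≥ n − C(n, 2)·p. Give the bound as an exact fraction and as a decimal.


E[|E(G)|] = C(198, 2)·p = 19503 · (1/1980) = 197/20.
E[α(G)] ≥ n − E[|E(G)|] = 198 − 197/20 = 3763/20.
Numerically: ≈ 188.1500.
(This is only a lower bound; the true E[α(G)] may be larger.)

E[α(G)] ≥ 3763/20 ≈ 188.1500.


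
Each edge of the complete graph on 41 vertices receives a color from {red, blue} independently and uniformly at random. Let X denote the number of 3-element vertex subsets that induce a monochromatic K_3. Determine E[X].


Let X = Σ_S X_S over the C(41, 3) = 10660 subsets S of size 3, where X_S = 1 if the K_3 on S is monochromatic.
For a fixed S, the K_3 on S has C(3, 2) = 3 edges. P[all 3 edges red] = (1/2)^3, and likewise for blue, so P[monochromatic] = 2·(1/2)^3 = 2^{1 − 3} = 1/4.
By linearity of expectation: E[X] = C(41, 3) · 2^{1 − 3} = 10660 · 1/4 = 2665.
Numerically: E[X] ≈ 2665.00000.

E[X] = C(41,3)·2^(1−C(3,2)) = 2665 ≈ 2665.00000.
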